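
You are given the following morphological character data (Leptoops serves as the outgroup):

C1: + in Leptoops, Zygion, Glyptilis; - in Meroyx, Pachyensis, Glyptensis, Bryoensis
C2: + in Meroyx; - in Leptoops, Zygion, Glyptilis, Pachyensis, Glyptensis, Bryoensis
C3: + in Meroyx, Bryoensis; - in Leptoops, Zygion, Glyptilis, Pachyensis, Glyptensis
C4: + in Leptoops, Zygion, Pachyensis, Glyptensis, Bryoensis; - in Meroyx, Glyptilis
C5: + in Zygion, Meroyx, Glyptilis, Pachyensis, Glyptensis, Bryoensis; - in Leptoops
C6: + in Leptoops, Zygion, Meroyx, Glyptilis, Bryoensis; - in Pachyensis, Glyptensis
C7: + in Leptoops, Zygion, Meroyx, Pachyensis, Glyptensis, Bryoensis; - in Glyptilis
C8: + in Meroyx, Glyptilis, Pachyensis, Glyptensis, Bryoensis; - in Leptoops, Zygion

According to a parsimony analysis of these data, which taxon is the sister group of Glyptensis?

Character polarity is set by the outgroup: the derived state is whichever differs from the outgroup's state, so for C1, C4, C6, C7 the derived state is '-', and for the remaining characters it is '+'.
Only Bryoensis, Glyptensis, Meroyx, and Pachyensis show the derived state '-' for C1, supporting them as a clade.
C2 (derived state '+') is unique to Meroyx (autapomorphy; uninformative for grouping).
C3: derived state '+' in Bryoensis and Meroyx only — synapomorphy for {Bryoensis, Meroyx}.
C4 groups Glyptilis and Meroyx, which is incompatible with the clades supported by the remaining characters; treating it as convergent (homoplasy) costs fewer steps than any alternative tree.
C5 (derived state '+') is shared by all ingroup taxa — unites the whole ingroup.
C6 (derived state '-') is shared by Glyptensis and Pachyensis — a synapomorphy uniting that clade.
C7 (derived state '-') is unique to Glyptilis (autapomorphy; uninformative for grouping).
Only Bryoensis, Glyptensis, Glyptilis, Meroyx, and Pachyensis show the derived state '+' for C8, supporting them as a clade.
Most parsimonious ingroup topology: (Zygion,(((Meroyx,Bryoensis),(Pachyensis,Glyptensis)),Glyptilis)).
Glyptensis and Pachyensis form a cherry on this tree, so they are sister taxa.

Pachyensis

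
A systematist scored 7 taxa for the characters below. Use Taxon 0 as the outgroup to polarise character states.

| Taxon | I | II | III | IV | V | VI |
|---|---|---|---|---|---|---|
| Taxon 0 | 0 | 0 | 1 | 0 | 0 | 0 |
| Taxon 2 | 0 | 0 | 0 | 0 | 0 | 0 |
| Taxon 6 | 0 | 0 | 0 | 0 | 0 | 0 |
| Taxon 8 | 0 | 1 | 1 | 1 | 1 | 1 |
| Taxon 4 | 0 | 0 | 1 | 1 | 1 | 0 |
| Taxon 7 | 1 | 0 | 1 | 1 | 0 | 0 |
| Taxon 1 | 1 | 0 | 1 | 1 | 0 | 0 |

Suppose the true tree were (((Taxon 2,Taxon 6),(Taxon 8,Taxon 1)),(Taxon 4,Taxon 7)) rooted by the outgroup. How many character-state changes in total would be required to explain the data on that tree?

9

Map each character onto (((Taxon 2,Taxon 6),(Taxon 8,Taxon 1)),(Taxon 4,Taxon 7)) (rooted by Taxon 0) and count the minimum state changes it requires (Fitch parsimony):
I: 2; II: 1; III: 1; IV: 2; V: 2; VI: 1.
Total tree length = 9.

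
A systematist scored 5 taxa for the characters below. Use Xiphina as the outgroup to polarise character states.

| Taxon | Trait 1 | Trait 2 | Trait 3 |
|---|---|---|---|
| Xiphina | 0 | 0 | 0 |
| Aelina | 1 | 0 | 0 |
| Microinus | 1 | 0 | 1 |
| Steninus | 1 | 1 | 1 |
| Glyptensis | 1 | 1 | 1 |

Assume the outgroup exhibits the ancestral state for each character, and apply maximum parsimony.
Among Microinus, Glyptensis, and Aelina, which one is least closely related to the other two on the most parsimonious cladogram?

Aelina

The outgroup has state '0' for every character, so '1' is the derived state throughout.
All ingroup taxa share the derived state '1' for Trait 1; it defines the ingroup but does not resolve relationships within it.
Trait 2 (derived state '1') is shared by Glyptensis and Steninus — a synapomorphy uniting that clade.
Only Glyptensis, Microinus, and Steninus show the derived state '1' for Trait 3, supporting them as a clade.
Most parsimonious ingroup topology: (Aelina,(Microinus,(Steninus,Glyptensis))).
Glyptensis and Microinus share a more recent common ancestor with each other than either does with Aelina, so Aelina is the least closely related of the three.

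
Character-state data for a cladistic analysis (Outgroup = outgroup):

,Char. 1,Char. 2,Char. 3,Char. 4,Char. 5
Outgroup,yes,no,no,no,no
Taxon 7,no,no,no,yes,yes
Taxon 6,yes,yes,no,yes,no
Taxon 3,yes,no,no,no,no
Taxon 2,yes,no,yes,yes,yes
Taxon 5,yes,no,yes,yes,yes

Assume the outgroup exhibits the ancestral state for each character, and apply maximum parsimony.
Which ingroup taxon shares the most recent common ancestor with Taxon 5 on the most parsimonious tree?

Taxon 2

Character polarity is set by the outgroup: the derived state is whichever differs from the outgroup's state, so for Char. 1 the derived state is 'no', and for the remaining characters it is 'yes'.
Char. 1: derived state 'no' in Taxon 7 only — an autapomorphy, so it tells us nothing about relationships among taxa.
Char. 2 (derived state 'yes') is unique to Taxon 6 (autapomorphy; uninformative for grouping).
Only Taxon 2 and Taxon 5 show the derived state 'yes' for Char. 3, supporting them as a clade.
Char. 4: derived state 'yes' in Taxon 2, Taxon 5, Taxon 6, and Taxon 7 only — synapomorphy for {Taxon 2, Taxon 5, Taxon 6, Taxon 7}.
Char. 5 (derived state 'yes') is shared by Taxon 2, Taxon 5, and Taxon 7 — a synapomorphy uniting that clade.
Most parsimonious ingroup topology: (((Taxon 7,(Taxon 2,Taxon 5)),Taxon 6),Taxon 3).
Taxon 5 and Taxon 2 form a cherry on this tree, so they are sister taxa.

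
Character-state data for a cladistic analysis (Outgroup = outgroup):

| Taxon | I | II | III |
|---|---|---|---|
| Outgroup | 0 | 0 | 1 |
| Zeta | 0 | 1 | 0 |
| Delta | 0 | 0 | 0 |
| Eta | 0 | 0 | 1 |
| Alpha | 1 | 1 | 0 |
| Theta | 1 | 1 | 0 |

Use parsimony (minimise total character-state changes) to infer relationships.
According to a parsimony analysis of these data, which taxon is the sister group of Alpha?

Character polarity is set by the outgroup: the derived state is whichever differs from the outgroup's state, so for III the derived state is '0', and for the remaining characters it is '1'.
Only Alpha and Theta show the derived state '1' for I, supporting them as a clade.
II: derived state '1' in Alpha, Theta, and Zeta only — synapomorphy for {Alpha, Theta, Zeta}.
III (derived state '0') is shared by Alpha, Delta, Theta, and Zeta — a synapomorphy uniting that clade.
Most parsimonious ingroup topology: (((Zeta,(Alpha,Theta)),Delta),Eta).
Alpha and Theta form a cherry on this tree, so they are sister taxa.

Theta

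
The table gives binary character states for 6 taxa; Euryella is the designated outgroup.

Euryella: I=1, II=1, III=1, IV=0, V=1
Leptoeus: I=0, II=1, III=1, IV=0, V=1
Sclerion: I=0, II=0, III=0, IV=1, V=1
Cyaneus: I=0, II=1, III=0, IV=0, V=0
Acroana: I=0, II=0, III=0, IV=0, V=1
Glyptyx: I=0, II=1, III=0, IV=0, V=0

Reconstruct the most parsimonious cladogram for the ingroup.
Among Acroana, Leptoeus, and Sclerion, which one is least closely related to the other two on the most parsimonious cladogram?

Character polarity is set by the outgroup: the derived state is whichever differs from the outgroup's state, so for I, II, III, V the derived state is '0', and for the remaining characters it is '1'.
All ingroup taxa share the derived state '0' for I; it defines the ingroup but does not resolve relationships within it.
II: derived state '0' in Acroana and Sclerion only — synapomorphy for {Acroana, Sclerion}.
III (derived state '0') is shared by Acroana, Cyaneus, Glyptyx, and Sclerion — a synapomorphy uniting that clade.
IV (derived state '1') is unique to Sclerion (autapomorphy; uninformative for grouping).
V: derived state '0' in Cyaneus and Glyptyx only — synapomorphy for {Cyaneus, Glyptyx}.
Most parsimonious ingroup topology: (Leptoeus,((Sclerion,Acroana),(Cyaneus,Glyptyx))).
Acroana and Sclerion share a more recent common ancestor with each other than either does with Leptoeus, so Leptoeus is the least closely related of the three.

Leptoeus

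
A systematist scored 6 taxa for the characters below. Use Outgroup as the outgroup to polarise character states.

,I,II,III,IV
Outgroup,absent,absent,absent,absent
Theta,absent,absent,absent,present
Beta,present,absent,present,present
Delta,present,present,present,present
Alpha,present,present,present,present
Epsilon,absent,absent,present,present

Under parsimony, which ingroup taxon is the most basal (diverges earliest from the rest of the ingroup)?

The outgroup has state 'absent' for every character, so 'present' is the derived state throughout.
Only Alpha, Beta, and Delta show the derived state 'present' for I, supporting them as a clade.
II (derived state 'present') is shared by Alpha and Delta — a synapomorphy uniting that clade.
III: derived state 'present' in Alpha, Beta, Delta, and Epsilon only — synapomorphy for {Alpha, Beta, Delta, Epsilon}.
All ingroup taxa share the derived state 'present' for IV; it defines the ingroup but does not resolve relationships within it.
Most parsimonious ingroup topology: (Theta,((Beta,(Delta,Alpha)),Epsilon)).
Theta is sister to the clade containing all other ingroup taxa, so it is the earliest-diverging (most basal) ingroup lineage.

Theta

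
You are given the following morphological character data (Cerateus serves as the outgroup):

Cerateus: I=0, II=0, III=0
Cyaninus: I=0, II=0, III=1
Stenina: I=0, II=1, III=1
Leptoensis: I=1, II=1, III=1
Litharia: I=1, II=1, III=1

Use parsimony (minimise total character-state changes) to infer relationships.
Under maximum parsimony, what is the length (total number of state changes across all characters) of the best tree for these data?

The outgroup has state '0' for every character, so '1' is the derived state throughout.
I: derived state '1' in Leptoensis and Litharia only — synapomorphy for {Leptoensis, Litharia}.
II (derived state '1') is shared by Leptoensis, Litharia, and Stenina — a synapomorphy uniting that clade.
III (derived state '1') is shared by all ingroup taxa — unites the whole ingroup.
Most parsimonious ingroup topology: (Cyaninus,(Stenina,(Leptoensis,Litharia))).
Changes per character on this tree: I: 1; II: 1; III: 1.
Total = 3.

3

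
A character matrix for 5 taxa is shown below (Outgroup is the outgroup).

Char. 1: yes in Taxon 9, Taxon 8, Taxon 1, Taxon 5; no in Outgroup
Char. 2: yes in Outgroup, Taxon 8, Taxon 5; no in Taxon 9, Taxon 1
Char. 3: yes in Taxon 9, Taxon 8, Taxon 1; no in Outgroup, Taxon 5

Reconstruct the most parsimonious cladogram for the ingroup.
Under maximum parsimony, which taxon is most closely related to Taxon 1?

Taxon 9

Character polarity is set by the outgroup: the derived state is whichever differs from the outgroup's state, so for Char. 2 the derived state is 'no', and for the remaining characters it is 'yes'.
Char. 1 (derived state 'yes') is shared by all ingroup taxa — unites the whole ingroup.
Char. 2 (derived state 'no') is shared by Taxon 1 and Taxon 9 — a synapomorphy uniting that clade.
Only Taxon 1, Taxon 8, and Taxon 9 show the derived state 'yes' for Char. 3, supporting them as a clade.
Most parsimonious ingroup topology: (((Taxon 9,Taxon 1),Taxon 8),Taxon 5).
Taxon 1 and Taxon 9 form a cherry on this tree, so they are sister taxa.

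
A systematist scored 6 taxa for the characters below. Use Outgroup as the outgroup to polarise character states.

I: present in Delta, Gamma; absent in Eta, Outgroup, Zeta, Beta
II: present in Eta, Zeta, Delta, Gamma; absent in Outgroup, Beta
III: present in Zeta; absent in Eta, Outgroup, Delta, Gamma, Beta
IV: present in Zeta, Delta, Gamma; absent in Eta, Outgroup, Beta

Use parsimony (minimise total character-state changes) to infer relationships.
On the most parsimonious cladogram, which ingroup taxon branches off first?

Beta

The outgroup has state 'absent' for every character, so 'present' is the derived state throughout.
Only Delta and Gamma show the derived state 'present' for I, supporting them as a clade.
Only Delta, Eta, Gamma, and Zeta show the derived state 'present' for II, supporting them as a clade.
III (derived state 'present') is unique to Zeta (autapomorphy; uninformative for grouping).
IV (derived state 'present') is shared by Delta, Gamma, and Zeta — a synapomorphy uniting that clade.
Most parsimonious ingroup topology: (Beta,((Zeta,(Gamma,Delta)),Eta)).
Beta is sister to the clade containing all other ingroup taxa, so it is the earliest-diverging (most basal) ingroup lineage.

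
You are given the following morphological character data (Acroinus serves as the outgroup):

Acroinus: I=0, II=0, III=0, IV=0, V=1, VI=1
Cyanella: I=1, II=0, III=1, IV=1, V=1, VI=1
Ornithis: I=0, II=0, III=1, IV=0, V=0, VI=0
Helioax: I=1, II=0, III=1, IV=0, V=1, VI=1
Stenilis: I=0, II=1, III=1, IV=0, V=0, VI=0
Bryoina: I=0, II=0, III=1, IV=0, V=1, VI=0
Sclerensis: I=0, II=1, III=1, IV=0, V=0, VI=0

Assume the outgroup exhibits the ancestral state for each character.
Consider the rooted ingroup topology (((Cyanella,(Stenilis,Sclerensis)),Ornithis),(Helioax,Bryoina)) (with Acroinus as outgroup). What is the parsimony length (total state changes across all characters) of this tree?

10

Map each character onto (((Cyanella,(Stenilis,Sclerensis)),Ornithis),(Helioax,Bryoina)) (rooted by Acroinus) and count the minimum state changes it requires (Fitch parsimony):
I: 2; II: 1; III: 1; IV: 1; V: 2; VI: 3.
Total tree length = 10.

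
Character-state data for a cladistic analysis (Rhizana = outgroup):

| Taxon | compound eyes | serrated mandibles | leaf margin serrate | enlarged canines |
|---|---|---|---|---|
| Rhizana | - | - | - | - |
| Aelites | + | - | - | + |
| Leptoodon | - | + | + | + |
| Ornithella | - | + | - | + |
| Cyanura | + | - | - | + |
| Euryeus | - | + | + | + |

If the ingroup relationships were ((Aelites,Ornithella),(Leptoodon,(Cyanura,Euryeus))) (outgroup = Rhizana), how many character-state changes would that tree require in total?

8

Map each character onto ((Aelites,Ornithella),(Leptoodon,(Cyanura,Euryeus))) (rooted by Rhizana) and count the minimum state changes it requires (Fitch parsimony):
compound eyes: 2; serrated mandibles: 3; leaf margin serrate: 2; enlarged canines: 1.
Total tree length = 8.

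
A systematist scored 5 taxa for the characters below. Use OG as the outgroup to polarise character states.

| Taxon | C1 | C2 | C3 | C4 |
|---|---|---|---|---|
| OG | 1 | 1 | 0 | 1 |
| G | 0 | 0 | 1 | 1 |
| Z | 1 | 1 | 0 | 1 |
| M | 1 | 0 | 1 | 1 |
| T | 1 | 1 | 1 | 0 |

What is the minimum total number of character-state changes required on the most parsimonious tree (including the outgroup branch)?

4

Character polarity is set by the outgroup: the derived state is whichever differs from the outgroup's state, so for C1, C2, C4 the derived state is '0', and for the remaining characters it is '1'.
C1 (derived state '0') is unique to G (autapomorphy; uninformative for grouping).
C2 (derived state '0') is shared by G and M — a synapomorphy uniting that clade.
C3: derived state '1' in G, M, and T only — synapomorphy for {G, M, T}.
C4 (derived state '0') is unique to T (autapomorphy; uninformative for grouping).
Most parsimonious ingroup topology: (((G,M),T),Z).
Changes per character on this tree: C1: 1; C2: 1; C3: 1; C4: 1.
Total = 4.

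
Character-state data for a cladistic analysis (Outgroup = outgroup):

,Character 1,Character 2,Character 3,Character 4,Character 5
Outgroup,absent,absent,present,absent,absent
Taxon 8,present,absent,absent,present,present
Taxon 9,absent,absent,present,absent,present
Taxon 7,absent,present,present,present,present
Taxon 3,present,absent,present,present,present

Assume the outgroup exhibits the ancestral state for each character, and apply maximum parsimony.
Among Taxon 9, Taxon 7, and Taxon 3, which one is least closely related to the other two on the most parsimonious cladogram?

Character polarity is set by the outgroup: the derived state is whichever differs from the outgroup's state, so for Character 3 the derived state is 'absent', and for the remaining characters it is 'present'.
Character 1: derived state 'present' in Taxon 3 and Taxon 8 only — synapomorphy for {Taxon 3, Taxon 8}.
Character 2: derived state 'present' in Taxon 7 only — an autapomorphy, so it tells us nothing about relationships among taxa.
Character 3: derived state 'absent' in Taxon 8 only — an autapomorphy, so it tells us nothing about relationships among taxa.
Character 4 (derived state 'present') is shared by Taxon 3, Taxon 7, and Taxon 8 — a synapomorphy uniting that clade.
Character 5 (derived state 'present') is shared by all ingroup taxa — unites the whole ingroup.
Most parsimonious ingroup topology: (((Taxon 8,Taxon 3),Taxon 7),Taxon 9).
Taxon 3 and Taxon 7 share a more recent common ancestor with each other than either does with Taxon 9, so Taxon 9 is the least closely related of the three.

Taxon 9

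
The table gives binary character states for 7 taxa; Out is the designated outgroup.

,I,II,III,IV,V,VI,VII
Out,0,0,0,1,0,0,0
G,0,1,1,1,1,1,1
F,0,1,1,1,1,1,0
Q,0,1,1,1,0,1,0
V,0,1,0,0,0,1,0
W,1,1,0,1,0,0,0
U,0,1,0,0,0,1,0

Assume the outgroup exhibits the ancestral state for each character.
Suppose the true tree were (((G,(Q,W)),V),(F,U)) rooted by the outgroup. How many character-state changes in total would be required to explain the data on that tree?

Map each character onto (((G,(Q,W)),V),(F,U)) (rooted by Out) and count the minimum state changes it requires (Fitch parsimony):
I: 1; II: 1; III: 3; IV: 2; V: 2; VI: 2; VII: 1.
Total tree length = 12.

12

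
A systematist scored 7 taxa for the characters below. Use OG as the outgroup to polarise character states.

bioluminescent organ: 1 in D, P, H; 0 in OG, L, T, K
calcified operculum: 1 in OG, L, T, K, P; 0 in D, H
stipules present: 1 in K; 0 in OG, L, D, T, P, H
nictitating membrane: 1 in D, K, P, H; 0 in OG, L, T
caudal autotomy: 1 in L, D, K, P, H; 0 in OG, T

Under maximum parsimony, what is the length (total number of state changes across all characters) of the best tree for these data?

Character polarity is set by the outgroup: the derived state is whichever differs from the outgroup's state, so for calcified operculum the derived state is '0', and for the remaining characters it is '1'.
bioluminescent organ: derived state '1' in D, H, and P only — synapomorphy for {D, H, P}.
calcified operculum: derived state '0' in D and H only — synapomorphy for {D, H}.
stipules present: derived state '1' in K only — an autapomorphy, so it tells us nothing about relationships among taxa.
Only D, H, K, and P show the derived state '1' for nictitating membrane, supporting them as a clade.
caudal autotomy: derived state '1' in D, H, K, L, and P only — synapomorphy for {D, H, K, L, P}.
Most parsimonious ingroup topology: ((L,(((D,H),P),K)),T).
Changes per character on this tree: bioluminescent organ: 1; calcified operculum: 1; stipules present: 1; nictitating membrane: 1; caudal autotomy: 1.
Total = 5.

5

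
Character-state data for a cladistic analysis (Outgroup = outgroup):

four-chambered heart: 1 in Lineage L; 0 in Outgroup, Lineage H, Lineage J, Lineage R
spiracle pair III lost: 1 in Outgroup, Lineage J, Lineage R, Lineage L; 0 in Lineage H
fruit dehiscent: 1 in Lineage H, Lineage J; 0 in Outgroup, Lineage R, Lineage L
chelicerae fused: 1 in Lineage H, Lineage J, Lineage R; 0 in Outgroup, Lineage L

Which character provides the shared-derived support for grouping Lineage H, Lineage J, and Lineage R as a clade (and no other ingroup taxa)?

Character polarity is set by the outgroup: the derived state is whichever differs from the outgroup's state, so for spiracle pair III lost the derived state is '0', and for the remaining characters it is '1'.
four-chambered heart: derived state '1' in Lineage L only — an autapomorphy, so it tells us nothing about relationships among taxa.
spiracle pair III lost: derived state '0' in Lineage H only — an autapomorphy, so it tells us nothing about relationships among taxa.
fruit dehiscent (derived state '1') is shared by Lineage H and Lineage J — a synapomorphy uniting that clade.
chelicerae fused: derived state '1' in Lineage H, Lineage J, and Lineage R only — synapomorphy for {Lineage H, Lineage J, Lineage R}.
Most parsimonious ingroup topology: (((Lineage H,Lineage J),Lineage R),Lineage L).
The clade {Lineage H, Lineage J, Lineage R} is supported by chelicerae fused: its derived state '1' occurs in exactly those taxa and in no other taxon (including the outgroup).

chelicerae fused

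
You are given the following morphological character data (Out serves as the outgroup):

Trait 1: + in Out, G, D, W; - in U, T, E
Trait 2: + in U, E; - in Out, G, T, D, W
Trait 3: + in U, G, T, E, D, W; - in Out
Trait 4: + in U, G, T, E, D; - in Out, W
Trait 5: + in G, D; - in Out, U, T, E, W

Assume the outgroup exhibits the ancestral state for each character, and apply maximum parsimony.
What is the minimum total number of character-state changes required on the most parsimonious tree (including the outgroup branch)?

5

Character polarity is set by the outgroup: the derived state is whichever differs from the outgroup's state, so for Trait 1 the derived state is '-', and for the remaining characters it is '+'.
Trait 1: derived state '-' in E, T, and U only — synapomorphy for {E, T, U}.
Only E and U show the derived state '+' for Trait 2, supporting them as a clade.
All ingroup taxa share the derived state '+' for Trait 3; it defines the ingroup but does not resolve relationships within it.
Trait 4: derived state '+' in D, E, G, T, and U only — synapomorphy for {D, E, G, T, U}.
Trait 5 (derived state '+') is shared by D and G — a synapomorphy uniting that clade.
Most parsimonious ingroup topology: ((((U,E),T),(G,D)),W).
Changes per character on this tree: Trait 1: 1; Trait 2: 1; Trait 3: 1; Trait 4: 1; Trait 5: 1.
Total = 5.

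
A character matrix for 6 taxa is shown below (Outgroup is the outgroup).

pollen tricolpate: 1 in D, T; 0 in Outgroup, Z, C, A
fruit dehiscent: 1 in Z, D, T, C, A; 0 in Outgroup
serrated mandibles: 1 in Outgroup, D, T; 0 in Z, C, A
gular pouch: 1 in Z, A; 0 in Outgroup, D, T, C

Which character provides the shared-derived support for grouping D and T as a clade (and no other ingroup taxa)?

pollen tricolpate

Character polarity is set by the outgroup: the derived state is whichever differs from the outgroup's state, so for serrated mandibles the derived state is '0', and for the remaining characters it is '1'.
pollen tricolpate (derived state '1') is shared by D and T — a synapomorphy uniting that clade.
All ingroup taxa share the derived state '1' for fruit dehiscent; it defines the ingroup but does not resolve relationships within it.
serrated mandibles (derived state '0') is shared by A, C, and Z — a synapomorphy uniting that clade.
Only A and Z show the derived state '1' for gular pouch, supporting them as a clade.
Most parsimonious ingroup topology: (((Z,A),C),(D,T)).
The clade {D, T} is supported by pollen tricolpate: its derived state '1' occurs in exactly those taxa and in no other taxon (including the outgroup).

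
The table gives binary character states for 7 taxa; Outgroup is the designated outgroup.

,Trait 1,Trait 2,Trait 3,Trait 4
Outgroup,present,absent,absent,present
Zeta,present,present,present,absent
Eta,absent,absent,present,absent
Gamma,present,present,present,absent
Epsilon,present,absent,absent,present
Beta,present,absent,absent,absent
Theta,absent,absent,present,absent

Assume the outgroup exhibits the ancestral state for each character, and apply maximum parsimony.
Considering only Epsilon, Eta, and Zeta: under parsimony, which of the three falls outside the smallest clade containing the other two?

Character polarity is set by the outgroup: the derived state is whichever differs from the outgroup's state, so for Trait 1, Trait 4 the derived state is 'absent', and for the remaining characters it is 'present'.
Trait 1: derived state 'absent' in Eta and Theta only — synapomorphy for {Eta, Theta}.
Only Gamma and Zeta show the derived state 'present' for Trait 2, supporting them as a clade.
Trait 3 (derived state 'present') is shared by Eta, Gamma, Theta, and Zeta — a synapomorphy uniting that clade.
Only Beta, Eta, Gamma, Theta, and Zeta show the derived state 'absent' for Trait 4, supporting them as a clade.
Most parsimonious ingroup topology: ((((Zeta,Gamma),(Eta,Theta)),Beta),Epsilon).
Zeta and Eta share a more recent common ancestor with each other than either does with Epsilon, so Epsilon is the least closely related of the three.

Epsilon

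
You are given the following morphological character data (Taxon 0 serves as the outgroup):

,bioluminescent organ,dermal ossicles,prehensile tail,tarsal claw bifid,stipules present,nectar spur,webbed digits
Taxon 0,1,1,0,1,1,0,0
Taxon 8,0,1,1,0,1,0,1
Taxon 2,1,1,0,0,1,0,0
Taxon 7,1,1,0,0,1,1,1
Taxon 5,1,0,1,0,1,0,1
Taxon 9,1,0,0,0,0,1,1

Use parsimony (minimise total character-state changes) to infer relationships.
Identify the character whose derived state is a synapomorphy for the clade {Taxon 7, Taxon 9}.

Character polarity is set by the outgroup: the derived state is whichever differs from the outgroup's state, so for bioluminescent organ, dermal ossicles, tarsal claw bifid, stipules present the derived state is '0', and for the remaining characters it is '1'.
bioluminescent organ (derived state '0') is unique to Taxon 8 (autapomorphy; uninformative for grouping).
dermal ossicles (state '0') occurs in Taxon 5 and Taxon 9 but conflicts with the nesting implied by the other characters — most parsimoniously interpreted as homoplasy.
prehensile tail: derived state '1' in Taxon 5 and Taxon 8 only — synapomorphy for {Taxon 5, Taxon 8}.
tarsal claw bifid (derived state '0') is shared by all ingroup taxa — unites the whole ingroup.
stipules present: derived state '0' in Taxon 9 only — an autapomorphy, so it tells us nothing about relationships among taxa.
nectar spur (derived state '1') is shared by Taxon 7 and Taxon 9 — a synapomorphy uniting that clade.
webbed digits: derived state '1' in Taxon 5, Taxon 7, Taxon 8, and Taxon 9 only — synapomorphy for {Taxon 5, Taxon 7, Taxon 8, Taxon 9}.
Most parsimonious ingroup topology: (((Taxon 8,Taxon 5),(Taxon 7,Taxon 9)),Taxon 2).
The clade {Taxon 7, Taxon 9} is supported by nectar spur: its derived state '1' occurs in exactly those taxa and in no other taxon (including the outgroup).

nectar spur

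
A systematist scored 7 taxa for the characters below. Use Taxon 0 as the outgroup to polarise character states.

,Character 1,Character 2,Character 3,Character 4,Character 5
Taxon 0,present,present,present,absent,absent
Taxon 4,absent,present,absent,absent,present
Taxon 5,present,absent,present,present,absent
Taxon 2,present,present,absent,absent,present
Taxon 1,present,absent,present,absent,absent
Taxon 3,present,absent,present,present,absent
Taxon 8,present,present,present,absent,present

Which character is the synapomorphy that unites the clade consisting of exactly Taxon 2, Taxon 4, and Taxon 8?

Character polarity is set by the outgroup: the derived state is whichever differs from the outgroup's state, so for Character 1, Character 2, Character 3 the derived state is 'absent', and for the remaining characters it is 'present'.
Character 1: derived state 'absent' in Taxon 4 only — an autapomorphy, so it tells us nothing about relationships among taxa.
Character 2 (derived state 'absent') is shared by Taxon 1, Taxon 3, and Taxon 5 — a synapomorphy uniting that clade.
Character 3: derived state 'absent' in Taxon 2 and Taxon 4 only — synapomorphy for {Taxon 2, Taxon 4}.
Only Taxon 3 and Taxon 5 show the derived state 'present' for Character 4, supporting them as a clade.
Character 5: derived state 'present' in Taxon 2, Taxon 4, and Taxon 8 only — synapomorphy for {Taxon 2, Taxon 4, Taxon 8}.
Most parsimonious ingroup topology: (((Taxon 4,Taxon 2),Taxon 8),((Taxon 5,Taxon 3),Taxon 1)).
The clade {Taxon 2, Taxon 4, Taxon 8} is supported by Character 5: its derived state 'present' occurs in exactly those taxa and in no other taxon (including the outgroup).

Character 5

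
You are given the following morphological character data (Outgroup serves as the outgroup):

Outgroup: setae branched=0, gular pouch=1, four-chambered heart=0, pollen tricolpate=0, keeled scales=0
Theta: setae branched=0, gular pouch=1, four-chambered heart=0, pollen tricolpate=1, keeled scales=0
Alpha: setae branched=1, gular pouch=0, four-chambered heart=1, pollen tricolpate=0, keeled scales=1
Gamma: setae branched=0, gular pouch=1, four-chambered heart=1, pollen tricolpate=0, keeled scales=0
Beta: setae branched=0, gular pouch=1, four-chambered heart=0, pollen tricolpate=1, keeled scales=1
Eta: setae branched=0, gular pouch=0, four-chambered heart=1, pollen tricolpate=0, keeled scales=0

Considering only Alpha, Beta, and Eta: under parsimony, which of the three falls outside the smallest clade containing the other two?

Beta

Character polarity is set by the outgroup: the derived state is whichever differs from the outgroup's state, so for gular pouch the derived state is '0', and for the remaining characters it is '1'.
setae branched (derived state '1') is unique to Alpha (autapomorphy; uninformative for grouping).
gular pouch (derived state '0') is shared by Alpha and Eta — a synapomorphy uniting that clade.
four-chambered heart (derived state '1') is shared by Alpha, Eta, and Gamma — a synapomorphy uniting that clade.
pollen tricolpate (derived state '1') is shared by Beta and Theta — a synapomorphy uniting that clade.
keeled scales groups Alpha and Beta, which is incompatible with the clades supported by the remaining characters; treating it as convergent (homoplasy) costs fewer steps than any alternative tree.
Most parsimonious ingroup topology: ((Theta,Beta),((Alpha,Eta),Gamma)).
Eta and Alpha share a more recent common ancestor with each other than either does with Beta, so Beta is the least closely related of the three.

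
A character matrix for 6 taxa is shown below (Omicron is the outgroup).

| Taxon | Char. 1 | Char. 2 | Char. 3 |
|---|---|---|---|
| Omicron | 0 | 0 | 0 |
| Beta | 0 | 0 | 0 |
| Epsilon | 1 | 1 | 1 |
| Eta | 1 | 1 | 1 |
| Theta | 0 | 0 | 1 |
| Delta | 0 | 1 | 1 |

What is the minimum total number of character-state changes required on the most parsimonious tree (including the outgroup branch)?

The outgroup has state '0' for every character, so '1' is the derived state throughout.
Char. 1: derived state '1' in Epsilon and Eta only — synapomorphy for {Epsilon, Eta}.
Char. 2 (derived state '1') is shared by Delta, Epsilon, and Eta — a synapomorphy uniting that clade.
Only Delta, Epsilon, Eta, and Theta show the derived state '1' for Char. 3, supporting them as a clade.
Most parsimonious ingroup topology: (Beta,(((Epsilon,Eta),Delta),Theta)).
Changes per character on this tree: Char. 1: 1; Char. 2: 1; Char. 3: 1.
Total = 3.

3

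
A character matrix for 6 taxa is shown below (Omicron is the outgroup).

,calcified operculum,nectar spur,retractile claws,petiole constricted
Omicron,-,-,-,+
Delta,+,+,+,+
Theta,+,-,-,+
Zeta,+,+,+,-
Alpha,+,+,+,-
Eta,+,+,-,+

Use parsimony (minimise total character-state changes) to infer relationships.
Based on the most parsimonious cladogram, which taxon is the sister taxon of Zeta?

Alpha

Character polarity is set by the outgroup: the derived state is whichever differs from the outgroup's state, so for petiole constricted the derived state is '-', and for the remaining characters it is '+'.
calcified operculum (derived state '+') is shared by all ingroup taxa — unites the whole ingroup.
nectar spur: derived state '+' in Alpha, Delta, Eta, and Zeta only — synapomorphy for {Alpha, Delta, Eta, Zeta}.
retractile claws: derived state '+' in Alpha, Delta, and Zeta only — synapomorphy for {Alpha, Delta, Zeta}.
petiole constricted (derived state '-') is shared by Alpha and Zeta — a synapomorphy uniting that clade.
Most parsimonious ingroup topology: (((Delta,(Zeta,Alpha)),Eta),Theta).
Zeta and Alpha form a cherry on this tree, so they are sister taxa.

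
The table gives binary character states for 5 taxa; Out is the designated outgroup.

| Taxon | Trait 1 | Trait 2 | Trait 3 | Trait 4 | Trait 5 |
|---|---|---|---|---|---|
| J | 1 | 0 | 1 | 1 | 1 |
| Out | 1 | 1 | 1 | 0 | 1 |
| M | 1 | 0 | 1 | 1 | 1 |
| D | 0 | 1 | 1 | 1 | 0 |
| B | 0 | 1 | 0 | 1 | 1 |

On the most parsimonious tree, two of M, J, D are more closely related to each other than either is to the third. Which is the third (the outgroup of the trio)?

D

Character polarity is set by the outgroup: the derived state is whichever differs from the outgroup's state, so for Trait 1, Trait 2, Trait 3, Trait 5 the derived state is '0', and for the remaining characters it is '1'.
Trait 1 (derived state '0') is shared by B and D — a synapomorphy uniting that clade.
Only J and M show the derived state '0' for Trait 2, supporting them as a clade.
Trait 3 (derived state '0') is unique to B (autapomorphy; uninformative for grouping).
All ingroup taxa share the derived state '1' for Trait 4; it defines the ingroup but does not resolve relationships within it.
Trait 5 (derived state '0') is unique to D (autapomorphy; uninformative for grouping).
Most parsimonious ingroup topology: ((M,J),(D,B)).
M and J share a more recent common ancestor with each other than either does with D, so D is the least closely related of the three.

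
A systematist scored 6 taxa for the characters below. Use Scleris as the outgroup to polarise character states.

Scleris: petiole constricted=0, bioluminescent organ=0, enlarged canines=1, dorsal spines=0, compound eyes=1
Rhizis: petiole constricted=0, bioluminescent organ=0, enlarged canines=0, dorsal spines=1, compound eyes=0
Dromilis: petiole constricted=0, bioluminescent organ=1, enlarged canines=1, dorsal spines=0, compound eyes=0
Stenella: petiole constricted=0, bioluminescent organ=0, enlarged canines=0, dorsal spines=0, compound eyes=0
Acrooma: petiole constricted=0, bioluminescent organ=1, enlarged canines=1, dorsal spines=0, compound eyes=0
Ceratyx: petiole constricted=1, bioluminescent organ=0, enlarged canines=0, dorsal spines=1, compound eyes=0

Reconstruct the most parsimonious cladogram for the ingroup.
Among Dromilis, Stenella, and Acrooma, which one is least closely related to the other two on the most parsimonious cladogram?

Character polarity is set by the outgroup: the derived state is whichever differs from the outgroup's state, so for enlarged canines, compound eyes the derived state is '0', and for the remaining characters it is '1'.
petiole constricted: derived state '1' in Ceratyx only — an autapomorphy, so it tells us nothing about relationships among taxa.
bioluminescent organ: derived state '1' in Acrooma and Dromilis only — synapomorphy for {Acrooma, Dromilis}.
Only Ceratyx, Rhizis, and Stenella show the derived state '0' for enlarged canines, supporting them as a clade.
dorsal spines: derived state '1' in Ceratyx and Rhizis only — synapomorphy for {Ceratyx, Rhizis}.
All ingroup taxa share the derived state '0' for compound eyes; it defines the ingroup but does not resolve relationships within it.
Most parsimonious ingroup topology: (((Rhizis,Ceratyx),Stenella),(Dromilis,Acrooma)).
Acrooma and Dromilis share a more recent common ancestor with each other than either does with Stenella, so Stenella is the least closely related of the three.

Stenella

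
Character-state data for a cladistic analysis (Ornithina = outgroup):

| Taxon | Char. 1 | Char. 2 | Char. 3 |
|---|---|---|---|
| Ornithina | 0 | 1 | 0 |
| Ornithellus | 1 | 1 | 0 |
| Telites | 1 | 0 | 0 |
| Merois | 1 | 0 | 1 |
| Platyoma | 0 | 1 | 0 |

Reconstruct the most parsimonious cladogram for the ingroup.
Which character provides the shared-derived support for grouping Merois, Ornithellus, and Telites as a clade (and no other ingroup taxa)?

Char. 1

Character polarity is set by the outgroup: the derived state is whichever differs from the outgroup's state, so for Char. 2 the derived state is '0', and for the remaining characters it is '1'.
Char. 1 (derived state '1') is shared by Merois, Ornithellus, and Telites — a synapomorphy uniting that clade.
Char. 2: derived state '0' in Merois and Telites only — synapomorphy for {Merois, Telites}.
Char. 3: derived state '1' in Merois only — an autapomorphy, so it tells us nothing about relationships among taxa.
Most parsimonious ingroup topology: ((Ornithellus,(Telites,Merois)),Platyoma).
The clade {Merois, Ornithellus, Telites} is supported by Char. 1: its derived state '1' occurs in exactly those taxa and in no other taxon (including the outgroup).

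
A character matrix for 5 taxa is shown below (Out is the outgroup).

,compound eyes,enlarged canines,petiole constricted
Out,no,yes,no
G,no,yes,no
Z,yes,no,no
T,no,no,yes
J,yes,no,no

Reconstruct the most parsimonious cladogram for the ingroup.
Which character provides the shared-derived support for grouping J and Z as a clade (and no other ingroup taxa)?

Character polarity is set by the outgroup: the derived state is whichever differs from the outgroup's state, so for enlarged canines the derived state is 'no', and for the remaining characters it is 'yes'.
compound eyes (derived state 'yes') is shared by J and Z — a synapomorphy uniting that clade.
Only J, T, and Z show the derived state 'no' for enlarged canines, supporting them as a clade.
petiole constricted: derived state 'yes' in T only — an autapomorphy, so it tells us nothing about relationships among taxa.
Most parsimonious ingroup topology: (G,((Z,J),T)).
The clade {J, Z} is supported by compound eyes: its derived state 'yes' occurs in exactly those taxa and in no other taxon (including the outgroup).

compound eyes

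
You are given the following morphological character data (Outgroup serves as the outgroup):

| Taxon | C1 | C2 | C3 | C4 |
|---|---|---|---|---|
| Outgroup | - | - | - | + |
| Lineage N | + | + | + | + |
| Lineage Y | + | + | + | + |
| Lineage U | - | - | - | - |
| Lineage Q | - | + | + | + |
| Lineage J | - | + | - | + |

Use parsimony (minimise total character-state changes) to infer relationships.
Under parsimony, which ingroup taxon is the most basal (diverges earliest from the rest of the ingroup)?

Lineage U

Character polarity is set by the outgroup: the derived state is whichever differs from the outgroup's state, so for C4 the derived state is '-', and for the remaining characters it is '+'.
C1: derived state '+' in Lineage N and Lineage Y only — synapomorphy for {Lineage N, Lineage Y}.
Only Lineage J, Lineage N, Lineage Q, and Lineage Y show the derived state '+' for C2, supporting them as a clade.
Only Lineage N, Lineage Q, and Lineage Y show the derived state '+' for C3, supporting them as a clade.
C4 (derived state '-') is unique to Lineage U (autapomorphy; uninformative for grouping).
Most parsimonious ingroup topology: ((((Lineage N,Lineage Y),Lineage Q),Lineage J),Lineage U).
Lineage U is sister to the clade containing all other ingroup taxa, so it is the earliest-diverging (most basal) ingroup lineage.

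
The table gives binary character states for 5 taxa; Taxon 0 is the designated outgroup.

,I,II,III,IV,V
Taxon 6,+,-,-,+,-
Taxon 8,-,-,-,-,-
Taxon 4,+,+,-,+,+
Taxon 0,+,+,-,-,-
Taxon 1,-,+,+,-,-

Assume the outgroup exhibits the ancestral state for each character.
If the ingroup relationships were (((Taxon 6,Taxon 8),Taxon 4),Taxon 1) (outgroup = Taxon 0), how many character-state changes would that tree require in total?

7

Map each character onto (((Taxon 6,Taxon 8),Taxon 4),Taxon 1) (rooted by Taxon 0) and count the minimum state changes it requires (Fitch parsimony):
I: 2; II: 1; III: 1; IV: 2; V: 1.
Total tree length = 7.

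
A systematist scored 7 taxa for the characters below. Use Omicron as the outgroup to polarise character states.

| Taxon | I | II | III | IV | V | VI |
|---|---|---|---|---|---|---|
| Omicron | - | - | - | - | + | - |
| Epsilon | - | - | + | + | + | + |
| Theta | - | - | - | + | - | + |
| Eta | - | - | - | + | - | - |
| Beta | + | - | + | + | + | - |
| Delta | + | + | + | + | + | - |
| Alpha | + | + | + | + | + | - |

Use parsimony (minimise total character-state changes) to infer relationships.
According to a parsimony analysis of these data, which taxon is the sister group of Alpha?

Delta

Character polarity is set by the outgroup: the derived state is whichever differs from the outgroup's state, so for V the derived state is '-', and for the remaining characters it is '+'.
Only Alpha, Beta, and Delta show the derived state '+' for I, supporting them as a clade.
II (derived state '+') is shared by Alpha and Delta — a synapomorphy uniting that clade.
III (derived state '+') is shared by Alpha, Beta, Delta, and Epsilon — a synapomorphy uniting that clade.
All ingroup taxa share the derived state '+' for IV; it defines the ingroup but does not resolve relationships within it.
V: derived state '-' in Eta and Theta only — synapomorphy for {Eta, Theta}.
VI groups Epsilon and Theta, which is incompatible with the clades supported by the remaining characters; treating it as convergent (homoplasy) costs fewer steps than any alternative tree.
Most parsimonious ingroup topology: ((Epsilon,(Beta,(Delta,Alpha))),(Theta,Eta)).
Alpha and Delta form a cherry on this tree, so they are sister taxa.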